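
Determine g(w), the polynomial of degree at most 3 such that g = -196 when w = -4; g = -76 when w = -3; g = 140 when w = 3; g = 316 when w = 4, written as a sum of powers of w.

g(w) = 4w^3 + 4w^2 - 4

Newton's divided differences:
g[-4,-3] = (-76 - (-196)) / (-3 - (-4)) = 120
g[-3,3] = (140 - (-76)) / (3 - (-3)) = 36
g[3,4] = (316 - 140) / (4 - 3) = 176
g[-4,-3,3] = (36 - 120) / (3 - (-4)) = -12
g[-3,3,4] = (176 - 36) / (4 - (-3)) = 20
g[-4,-3,3,4] = (20 - (-12)) / (4 - (-4)) = 4
g(w) = -196 + 120·(w + 4) + (-12)·(w + 4)(w + 3) + 4·(w + 4)(w + 3)(w - 3)
Expanding: g(w) = 4w^3 + 4w^2 - 4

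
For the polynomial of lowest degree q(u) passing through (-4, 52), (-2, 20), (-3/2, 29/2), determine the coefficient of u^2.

2

L_0(u) = (u + 2)(u + 3/2) / [5] = (1/5)u^2 + (7/10)u + 3/5
L_1(u) = (u + 4)(u + 3/2) / [-1] = -u^2 - (11/2)u - 6
L_2(u) = (u + 4)(u + 2) / [5/4] = (4/5)u^2 + (24/5)u + 32/5
q(u) = 52·L_0 + 20·L_1 + (29/2)·L_2
Only the coefficient of u^2 is needed; take it from each L_i and combine:
52·(1/5) + 20·(-1) + (29/2)·(4/5) = 2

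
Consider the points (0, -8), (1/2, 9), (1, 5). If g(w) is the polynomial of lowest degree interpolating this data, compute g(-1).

Evaluate each Lagrange basis at w = -1:
L_0(-1) = (-3/2)·(-2)/[(-1/2)·(-1)] = 6
L_1(-1) = (-1)·(-2)/[(1/2)·(-1/2)] = -8
L_2(-1) = (-1)·(-3/2)/[(1)·(1/2)] = 3
Sum: (-8)·(6) + 9·(-8) + 5·(3) = -105

-105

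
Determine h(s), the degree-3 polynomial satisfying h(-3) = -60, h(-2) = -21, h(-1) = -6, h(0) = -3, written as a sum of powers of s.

h(s) = 2s^3 + s - 3

L_0(s) = (s + 2)(s + 1)s / [-6] = -(1/6)s^3 - (1/2)s^2 - (1/3)s
L_1(s) = (s + 3)(s + 1)s / [2] = (1/2)s^3 + 2s^2 + (3/2)s
L_2(s) = (s + 3)(s + 2)s / [-2] = -(1/2)s^3 - (5/2)s^2 - 3s
L_3(s) = (s + 3)(s + 2)(s + 1) / [6] = (1/6)s^3 + s^2 + (11/6)s + 1
h(s) = (-60)·L_0 + (-21)·L_1 + (-6)·L_2 + (-3)·L_3
  (-60)·L_0(s) = 10s^3 + 30s^2 + 20s
  (-21)·L_1(s) = -(21/2)s^3 - 42s^2 - (63/2)s
  (-6)·L_2(s) = 3s^3 + 15s^2 + 18s
  (-3)·L_3(s) = -(1/2)s^3 - 3s^2 - (11/2)s - 3
Adding term by term: 2s^3 + s - 3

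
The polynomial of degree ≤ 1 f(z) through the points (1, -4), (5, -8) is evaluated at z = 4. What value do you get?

-7

L_0(4) = (-1)/[(-4)] = 1/4
L_1(4) = (3)/[(4)] = 3/4
Sum: (-4)·(1/4) + (-8)·(3/4) = -7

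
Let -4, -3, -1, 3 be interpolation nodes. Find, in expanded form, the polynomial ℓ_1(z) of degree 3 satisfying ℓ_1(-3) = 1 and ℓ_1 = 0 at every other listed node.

ℓ_1(z) = (1/12)z^3 + (1/6)z^2 - (11/12)z - 1

ℓ_1(z) = (z + 4)(z + 1)(z - 3) / [(1)·(-2)·(-6)]
       = (z^3 + 2z^2 - 11z - 12) / (12)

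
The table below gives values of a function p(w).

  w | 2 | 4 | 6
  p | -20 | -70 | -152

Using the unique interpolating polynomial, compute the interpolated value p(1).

-7

Using Newton's divided-difference form:
p[2,4] = (-70 - (-20)) / (4 - 2) = -25
p[4,6] = (-152 - (-70)) / (6 - 4) = -41
p[2,4,6] = (-41 - (-25)) / (6 - 2) = -4
p(1) = -20 + (-25)·(-1) + (-4)·(-1)·(-3) = -7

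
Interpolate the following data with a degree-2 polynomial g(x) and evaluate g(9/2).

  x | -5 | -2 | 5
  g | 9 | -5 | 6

L_0(9/2) = (13/2)·(-1/2)/[(-3)·(-10)] = -13/120
L_1(9/2) = (19/2)·(-1/2)/[(3)·(-7)] = 19/84
L_2(9/2) = (19/2)·(13/2)/[(10)·(7)] = 247/280
Sum: 9·(-13/120) + (-5)·(19/84) + 6·(247/280) = 2677/840

2677/840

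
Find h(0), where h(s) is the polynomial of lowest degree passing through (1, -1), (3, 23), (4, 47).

-1

Using Newton's divided-difference form:
h[1,3] = (23 - (-1)) / (3 - 1) = 12
h[3,4] = (47 - 23) / (4 - 3) = 24
h[1,3,4] = (24 - 12) / (4 - 1) = 4
h(0) = -1 + 12·(-1) + 4·(-1)·(-3) = -1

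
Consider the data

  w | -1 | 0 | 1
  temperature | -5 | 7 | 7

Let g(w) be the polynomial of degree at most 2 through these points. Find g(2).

Using Newton's divided-difference form:
g[-1,0] = (7 - (-5)) / (0 - (-1)) = 12
g[0,1] = (7 - 7) / (1 - 0) = 0
g[-1,0,1] = (0 - 12) / (1 - (-1)) = -6
g(2) = -5 + 12·(3) + (-6)·(3)·(2) = -5

-5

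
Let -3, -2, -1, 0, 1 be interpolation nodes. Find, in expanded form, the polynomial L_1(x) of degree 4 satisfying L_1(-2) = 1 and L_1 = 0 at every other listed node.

L_1(x) = -(1/6)x^4 - (1/2)x^3 + (1/6)x^2 + (1/2)x

L_1(x) = (x + 3)(x + 1)x(x - 1) / [(1)·(-1)·(-2)·(-3)]
       = (x^4 + 3x^3 - x^2 - 3x) / (-6)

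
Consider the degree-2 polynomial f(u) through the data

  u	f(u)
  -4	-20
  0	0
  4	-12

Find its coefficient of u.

Build the Lagrange basis polynomials:
L_0(u) = u(u - 4) / [32] = (1/32)u^2 - (1/8)u
L_1(u) = (u + 4)(u - 4) / [-16] = -(1/16)u^2 + 1
L_2(u) = (u + 4)u / [32] = (1/32)u^2 + (1/8)u
f(u) = (-20)·L_0 + 0·L_1 + (-12)·L_2
Only the coefficient of u is needed; take it from each L_i and combine:
(-20)·(-1/8) + 0·(0) + (-12)·(1/8) = 1

1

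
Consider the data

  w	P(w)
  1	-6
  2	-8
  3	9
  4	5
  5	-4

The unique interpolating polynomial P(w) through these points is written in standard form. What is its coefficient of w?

L_0(w) = (w - 2)(w - 3)(w - 4)(w - 5) / [24] = (1/24)w^4 - (7/12)w^3 + (71/24)w^2 - (77/12)w + 5
L_1(w) = (w - 1)(w - 3)(w - 4)(w - 5) / [-6] = -(1/6)w^4 + (13/6)w^3 - (59/6)w^2 + (107/6)w - 10
L_2(w) = (w - 1)(w - 2)(w - 4)(w - 5) / [4] = (1/4)w^4 - 3w^3 + (49/4)w^2 - (39/2)w + 10
L_3(w) = (w - 1)(w - 2)(w - 3)(w - 5) / [-6] = -(1/6)w^4 + (11/6)w^3 - (41/6)w^2 + (61/6)w - 5
L_4(w) = (w - 1)(w - 2)(w - 3)(w - 4) / [24] = (1/24)w^4 - (5/12)w^3 + (35/24)w^2 - (25/12)w + 1
P(w) = (-6)·L_0 + (-8)·L_1 + 9·L_2 + 5·L_3 + (-4)·L_4
Only the coefficient of w is needed; take it from each L_i and combine:
(-6)·(-77/12) + (-8)·(107/6) + 9·(-39/2) + 5·(61/6) + (-4)·(-25/12) = -441/2

-441/2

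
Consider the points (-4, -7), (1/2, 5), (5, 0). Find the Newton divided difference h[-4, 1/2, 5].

-34/81

h[-4,1/2] = (5 - (-7)) / (1/2 - (-4)) = 8/3
h[1/2,5] = (0 - 5) / (5 - 1/2) = -10/9
h[-4,1/2,5] = (-10/9 - 8/3) / (5 - (-4)) = -34/81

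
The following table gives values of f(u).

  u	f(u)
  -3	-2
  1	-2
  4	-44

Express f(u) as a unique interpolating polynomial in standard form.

Newton's divided differences:
f[-3,1] = (-2 - (-2)) / (1 - (-3)) = 0
f[1,4] = (-44 - (-2)) / (4 - 1) = -14
f[-3,1,4] = (-14 - 0) / (4 - (-3)) = -2
f(u) = -2 + (-2)·(u + 3)(u - 1)
Expanding: f(u) = -2u^2 - 4u + 4

f(u) = -2u^2 - 4u + 4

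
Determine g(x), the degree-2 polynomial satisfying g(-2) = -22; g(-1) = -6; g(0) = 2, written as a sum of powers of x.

L_0(x) = (x + 1)x / [2] = (1/2)x^2 + (1/2)x
L_1(x) = (x + 2)x / [-1] = -x^2 - 2x
L_2(x) = (x + 2)(x + 1) / [2] = (1/2)x^2 + (3/2)x + 1
g(x) = (-22)·L_0 + (-6)·L_1 + 2·L_2
  (-22)·L_0(x) = -11x^2 - 11x
  (-6)·L_1(x) = 6x^2 + 12x
  2·L_2(x) = x^2 + 3x + 2
Adding term by term: -4x^2 + 4x + 2

g(x) = -4x^2 + 4x + 2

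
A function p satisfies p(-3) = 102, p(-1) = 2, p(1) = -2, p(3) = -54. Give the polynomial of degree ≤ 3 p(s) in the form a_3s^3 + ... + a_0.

p(s) = -3s^3 + 3s^2 + s - 3

Build the Lagrange basis polynomials:
L_0(s) = (s + 1)(s - 1)(s - 3) / [-48] = -(1/48)s^3 + (1/16)s^2 + (1/48)s - 1/16
L_1(s) = (s + 3)(s - 1)(s - 3) / [16] = (1/16)s^3 - (1/16)s^2 - (9/16)s + 9/16
L_2(s) = (s + 3)(s + 1)(s - 3) / [-16] = -(1/16)s^3 - (1/16)s^2 + (9/16)s + 9/16
L_3(s) = (s + 3)(s + 1)(s - 1) / [48] = (1/48)s^3 + (1/16)s^2 - (1/48)s - 1/16
p(s) = 102·L_0 + 2·L_1 + (-2)·L_2 + (-54)·L_3
  102·L_0(s) = -(17/8)s^3 + (51/8)s^2 + (17/8)s - 51/8
  2·L_1(s) = (1/8)s^3 - (1/8)s^2 - (9/8)s + 9/8
  (-2)·L_2(s) = (1/8)s^3 + (1/8)s^2 - (9/8)s - 9/8
  (-54)·L_3(s) = -(9/8)s^3 - (27/8)s^2 + (9/8)s + 27/8
Adding term by term: -3s^3 + 3s^2 + s - 3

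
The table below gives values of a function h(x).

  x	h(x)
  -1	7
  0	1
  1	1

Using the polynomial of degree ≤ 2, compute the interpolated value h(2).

Using Newton's divided-difference form:
h[-1,0] = (1 - 7) / (0 - (-1)) = -6
h[0,1] = (1 - 1) / (1 - 0) = 0
h[-1,0,1] = (0 - (-6)) / (1 - (-1)) = 3
h(2) = 7 + (-6)·(3) + 3·(3)·(2) = 7

7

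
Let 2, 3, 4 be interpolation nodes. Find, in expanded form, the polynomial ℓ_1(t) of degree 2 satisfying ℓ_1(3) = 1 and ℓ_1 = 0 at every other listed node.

ℓ_1(t) = (t - 2)(t - 4) / [(1)·(-1)]
       = (t^2 - 6t + 8) / (-1)

ℓ_1(t) = -t^2 + 6t - 8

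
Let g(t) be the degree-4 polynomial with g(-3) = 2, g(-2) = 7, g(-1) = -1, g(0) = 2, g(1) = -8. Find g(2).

-103

L_0(2) = (4)·(3)·(2)·(1)/[(-1)·(-2)·(-3)·(-4)] = 1
L_1(2) = (5)·(3)·(2)·(1)/[(1)·(-1)·(-2)·(-3)] = -5
L_2(2) = (5)·(4)·(2)·(1)/[(2)·(1)·(-1)·(-2)] = 10
L_3(2) = (5)·(4)·(3)·(1)/[(3)·(2)·(1)·(-1)] = -10
L_4(2) = (5)·(4)·(3)·(2)/[(4)·(3)·(2)·(1)] = 5
Sum: 2·(1) + 7·(-5) + (-1)·(10) + 2·(-10) + (-8)·(5) = -103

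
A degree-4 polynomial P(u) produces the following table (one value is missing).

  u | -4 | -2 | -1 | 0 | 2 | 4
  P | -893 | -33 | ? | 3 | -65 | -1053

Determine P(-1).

7

The 5 known values determine P uniquely (degree ≤ 4).
Evaluate each Lagrange basis at u = -1:
L_0(-1) = (1)·(-1)·(-3)·(-5)/[(-2)·(-4)·(-6)·(-8)] = -5/128
L_1(-1) = (3)·(-1)·(-3)·(-5)/[(2)·(-2)·(-4)·(-6)] = 15/32
L_2(-1) = (3)·(1)·(-3)·(-5)/[(4)·(2)·(-2)·(-4)] = 45/64
L_3(-1) = (3)·(1)·(-1)·(-5)/[(6)·(4)·(2)·(-2)] = -5/32
L_4(-1) = (3)·(1)·(-1)·(-3)/[(8)·(6)·(4)·(2)] = 3/128
Sum: (-893)·(-5/128) + (-33)·(15/32) + 3·(45/64) + (-65)·(-5/32) + (-1053)·(3/128) = 7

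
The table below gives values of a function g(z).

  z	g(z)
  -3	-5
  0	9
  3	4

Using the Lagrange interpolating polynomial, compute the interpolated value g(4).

-17/9

Evaluate each Lagrange basis at z = 4:
L_0(4) = (4)·(1)/[(-3)·(-6)] = 2/9
L_1(4) = (7)·(1)/[(3)·(-3)] = -7/9
L_2(4) = (7)·(4)/[(6)·(3)] = 14/9
Sum: (-5)·(2/9) + 9·(-7/9) + 4·(14/9) = -17/9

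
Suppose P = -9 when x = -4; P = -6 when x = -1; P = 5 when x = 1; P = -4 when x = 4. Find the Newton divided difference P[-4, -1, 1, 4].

P[-4,-1] = (-6 - (-9)) / (-1 - (-4)) = 1
P[-1,1] = (5 - (-6)) / (1 - (-1)) = 11/2
P[1,4] = (-4 - 5) / (4 - 1) = -3
P[-4,-1,1] = (11/2 - 1) / (1 - (-4)) = 9/10
P[-1,1,4] = (-3 - 11/2) / (4 - (-1)) = -17/10
P[-4,-1,1,4] = (-17/10 - 9/10) / (4 - (-4)) = -13/40

-13/40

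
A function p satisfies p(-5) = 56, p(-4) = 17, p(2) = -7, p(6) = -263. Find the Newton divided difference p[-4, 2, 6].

p[-4,2] = (-7 - 17) / (2 - (-4)) = -4
p[2,6] = (-263 - (-7)) / (6 - 2) = -64
p[-4,2,6] = (-64 - (-4)) / (6 - (-4)) = -6

-6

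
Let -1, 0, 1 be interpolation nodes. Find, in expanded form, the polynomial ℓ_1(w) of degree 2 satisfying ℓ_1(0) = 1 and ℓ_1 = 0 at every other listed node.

ℓ_1(w) = -w^2 + 1

ℓ_1(w) = (w + 1)(w - 1) / [(1)·(-1)]
       = (w^2 - 1) / (-1)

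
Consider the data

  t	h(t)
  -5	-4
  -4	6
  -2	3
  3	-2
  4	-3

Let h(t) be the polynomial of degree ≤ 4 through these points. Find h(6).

Evaluate each Lagrange basis at t = 6:
L_0(6) = (10)·(8)·(3)·(2)/[(-1)·(-3)·(-8)·(-9)] = 20/9
L_1(6) = (11)·(8)·(3)·(2)/[(1)·(-2)·(-7)·(-8)] = -33/7
L_2(6) = (11)·(10)·(3)·(2)/[(3)·(2)·(-5)·(-6)] = 11/3
L_3(6) = (11)·(10)·(8)·(2)/[(8)·(7)·(5)·(-1)] = -44/7
L_4(6) = (11)·(10)·(8)·(3)/[(9)·(8)·(6)·(1)] = 55/9
Sum: (-4)·(20/9) + 6·(-33/7) + 3·(11/3) + (-2)·(-44/7) + (-3)·(55/9) = -2012/63

-2012/63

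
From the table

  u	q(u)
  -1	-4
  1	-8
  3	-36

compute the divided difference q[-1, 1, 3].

q[-1,1] = (-8 - (-4)) / (1 - (-1)) = -2
q[1,3] = (-36 - (-8)) / (3 - 1) = -14
q[-1,1,3] = (-14 - (-2)) / (3 - (-1)) = -3

-3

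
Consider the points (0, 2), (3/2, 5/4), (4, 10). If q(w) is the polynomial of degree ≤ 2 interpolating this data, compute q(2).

2

L_0(2) = (1/2)·(-2)/[(-3/2)·(-4)] = -1/6
L_1(2) = (2)·(-2)/[(3/2)·(-5/2)] = 16/15
L_2(2) = (2)·(1/2)/[(4)·(5/2)] = 1/10
Sum: 2·(-1/6) + 5/4·(16/15) + 10·(1/10) = 2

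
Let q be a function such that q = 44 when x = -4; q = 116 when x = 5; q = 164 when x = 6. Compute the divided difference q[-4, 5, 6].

4

q[-4,5] = (116 - 44) / (5 - (-4)) = 8
q[5,6] = (164 - 116) / (6 - 5) = 48
q[-4,5,6] = (48 - 8) / (6 - (-4)) = 4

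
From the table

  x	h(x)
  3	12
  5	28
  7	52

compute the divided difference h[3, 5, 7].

1

h[3,5] = (28 - 12) / (5 - 3) = 8
h[5,7] = (52 - 28) / (7 - 5) = 12
h[3,5,7] = (12 - 8) / (7 - 3) = 1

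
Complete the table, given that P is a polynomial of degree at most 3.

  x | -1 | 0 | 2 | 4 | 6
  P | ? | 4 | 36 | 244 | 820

-6

The 4 known values determine P uniquely (degree ≤ 3).
Evaluate each Lagrange basis at x = -1:
L_0(-1) = (-3)·(-5)·(-7)/[(-2)·(-4)·(-6)] = 35/16
L_1(-1) = (-1)·(-5)·(-7)/[(2)·(-2)·(-4)] = -35/16
L_2(-1) = (-1)·(-3)·(-7)/[(4)·(2)·(-2)] = 21/16
L_3(-1) = (-1)·(-3)·(-5)/[(6)·(4)·(2)] = -5/16
Sum: 4·(35/16) + 36·(-35/16) + 244·(21/16) + 820·(-5/16) = -6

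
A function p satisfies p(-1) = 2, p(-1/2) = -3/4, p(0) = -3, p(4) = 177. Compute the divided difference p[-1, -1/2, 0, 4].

p[-1,-1/2] = (-3/4 - 2) / (-1/2 - (-1)) = -11/2
p[-1/2,0] = (-3 - (-3/4)) / (0 - (-1/2)) = -9/2
p[0,4] = (177 - (-3)) / (4 - 0) = 45
p[-1,-1/2,0] = (-9/2 - (-11/2)) / (0 - (-1)) = 1
p[-1/2,0,4] = (45 - (-9/2)) / (4 - (-1/2)) = 11
p[-1,-1/2,0,4] = (11 - 1) / (4 - (-1)) = 2

2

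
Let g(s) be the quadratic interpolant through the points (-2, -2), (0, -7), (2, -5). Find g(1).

-55/8

Evaluate each Lagrange basis at s = 1:
L_0(1) = (1)·(-1)/[(-2)·(-4)] = -1/8
L_1(1) = (3)·(-1)/[(2)·(-2)] = 3/4
L_2(1) = (3)·(1)/[(4)·(2)] = 3/8
Sum: (-2)·(-1/8) + (-7)·(3/4) + (-5)·(3/8) = -55/8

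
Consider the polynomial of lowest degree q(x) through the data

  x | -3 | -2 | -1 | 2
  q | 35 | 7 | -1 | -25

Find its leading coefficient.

-2

Build the Lagrange basis polynomials:
L_0(x) = (x + 2)(x + 1)(x - 2) / [-10] = -(1/10)x^3 - (1/10)x^2 + (2/5)x + 2/5
L_1(x) = (x + 3)(x + 1)(x - 2) / [4] = (1/4)x^3 + (1/2)x^2 - (5/4)x - 3/2
L_2(x) = (x + 3)(x + 2)(x - 2) / [-6] = -(1/6)x^3 - (1/2)x^2 + (2/3)x + 2
L_3(x) = (x + 3)(x + 2)(x + 1) / [60] = (1/60)x^3 + (1/10)x^2 + (11/60)x + 1/10
q(x) = 35·L_0 + 7·L_1 + (-1)·L_2 + (-25)·L_3
Only the coefficient of x^3 is needed; take it from each L_i and combine:
35·(-1/10) + 7·(1/4) + (-1)·(-1/6) + (-25)·(1/60) = -2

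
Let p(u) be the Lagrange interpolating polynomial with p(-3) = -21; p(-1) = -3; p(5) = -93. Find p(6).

-129

Evaluate each Lagrange basis at u = 6:
L_0(6) = (7)·(1)/[(-2)·(-8)] = 7/16
L_1(6) = (9)·(1)/[(2)·(-6)] = -3/4
L_2(6) = (9)·(7)/[(8)·(6)] = 21/16
Sum: (-21)·(7/16) + (-3)·(-3/4) + (-93)·(21/16) = -129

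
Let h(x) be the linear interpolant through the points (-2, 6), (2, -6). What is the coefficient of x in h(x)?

-3

The leading coefficient equals the top divided difference h[-2,2].
h[-2,2] = (-6 - 6) / (2 - (-2)) = -3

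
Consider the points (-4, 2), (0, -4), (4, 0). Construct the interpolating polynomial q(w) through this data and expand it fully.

L_0(w) = w(w - 4) / [32] = (1/32)w^2 - (1/8)w
L_1(w) = (w + 4)(w - 4) / [-16] = -(1/16)w^2 + 1
L_2(w) = (w + 4)w / [32] = (1/32)w^2 + (1/8)w
q(w) = 2·L_0 + (-4)·L_1 + 0·L_2
  2·L_0(w) = (1/16)w^2 - (1/4)w
  (-4)·L_1(w) = (1/4)w^2 - 4
  0·L_2(w) = 0
Adding term by term: (5/16)w^2 - (1/4)w - 4

q(w) = (5/16)w^2 - (1/4)w - 4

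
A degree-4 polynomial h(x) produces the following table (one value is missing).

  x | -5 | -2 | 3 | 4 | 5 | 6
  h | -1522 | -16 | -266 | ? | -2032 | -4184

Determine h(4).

The 5 known values determine h uniquely (degree ≤ 4).
L_0(4) = (6)·(1)·(-1)·(-2)/[(-3)·(-8)·(-10)·(-11)] = 1/220
L_1(4) = (9)·(1)·(-1)·(-2)/[(3)·(-5)·(-7)·(-8)] = -3/140
L_2(4) = (9)·(6)·(-1)·(-2)/[(8)·(5)·(-2)·(-3)] = 9/20
L_3(4) = (9)·(6)·(1)·(-2)/[(10)·(7)·(2)·(-1)] = 27/35
L_4(4) = (9)·(6)·(1)·(-1)/[(11)·(8)·(3)·(1)] = -9/44
Sum: (-1522)·(1/220) + (-16)·(-3/140) + (-266)·(9/20) + (-2032)·(27/35) + (-4184)·(-9/44) = -838

-838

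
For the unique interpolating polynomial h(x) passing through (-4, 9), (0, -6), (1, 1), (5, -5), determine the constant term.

L_0(x) = x(x - 1)(x - 5) / [-180] = -(1/180)x^3 + (1/30)x^2 - (1/36)x
L_1(x) = (x + 4)(x - 1)(x - 5) / [20] = (1/20)x^3 - (1/10)x^2 - (19/20)x + 1
L_2(x) = (x + 4)x(x - 5) / [-20] = -(1/20)x^3 + (1/20)x^2 + x
L_3(x) = (x + 4)x(x - 1) / [180] = (1/180)x^3 + (1/60)x^2 - (1/45)x
h(x) = 9·L_0 + (-6)·L_1 + 1·L_2 + (-5)·L_3
Only the constant term is needed; take it from each L_i and combine:
9·(0) + (-6)·(1) + 1·(0) + (-5)·(0) = -6

-6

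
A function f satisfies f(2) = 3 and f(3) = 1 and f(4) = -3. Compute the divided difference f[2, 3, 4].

f[2,3] = (1 - 3) / (3 - 2) = -2
f[3,4] = (-3 - 1) / (4 - 3) = -4
f[2,3,4] = (-4 - (-2)) / (4 - 2) = -1

-1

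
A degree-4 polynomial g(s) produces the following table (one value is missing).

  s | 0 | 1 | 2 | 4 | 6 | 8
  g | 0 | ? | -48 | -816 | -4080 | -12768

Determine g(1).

0

The 5 known values determine g uniquely (degree ≤ 4).
L_0(1) = (-1)·(-3)·(-5)·(-7)/[(-2)·(-4)·(-6)·(-8)] = 35/128
L_1(1) = (1)·(-3)·(-5)·(-7)/[(2)·(-2)·(-4)·(-6)] = 35/32
L_2(1) = (1)·(-1)·(-5)·(-7)/[(4)·(2)·(-2)·(-4)] = -35/64
L_3(1) = (1)·(-1)·(-3)·(-7)/[(6)·(4)·(2)·(-2)] = 7/32
L_4(1) = (1)·(-1)·(-3)·(-5)/[(8)·(6)·(4)·(2)] = -5/128
Sum: 0 + (-48)·(35/32) + (-816)·(-35/64) + (-4080)·(7/32) + (-12768)·(-5/128) = 0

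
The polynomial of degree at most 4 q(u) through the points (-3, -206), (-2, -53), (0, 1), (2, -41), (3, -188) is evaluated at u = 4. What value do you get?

-563

L_0(4) = (6)·(4)·(2)·(1)/[(-1)·(-3)·(-5)·(-6)] = 8/15
L_1(4) = (7)·(4)·(2)·(1)/[(1)·(-2)·(-4)·(-5)] = -7/5
L_2(4) = (7)·(6)·(2)·(1)/[(3)·(2)·(-2)·(-3)] = 7/3
L_3(4) = (7)·(6)·(4)·(1)/[(5)·(4)·(2)·(-1)] = -21/5
L_4(4) = (7)·(6)·(4)·(2)/[(6)·(5)·(3)·(1)] = 56/15
Sum: (-206)·(8/15) + (-53)·(-7/5) + 1·(7/3) + (-41)·(-21/5) + (-188)·(56/15) = -563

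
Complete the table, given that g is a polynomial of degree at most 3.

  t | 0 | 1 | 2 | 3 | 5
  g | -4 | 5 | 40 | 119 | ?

481

The 4 known values determine g uniquely (degree ≤ 3).
Evaluate each Lagrange basis at t = 5:
L_0(5) = (4)·(3)·(2)/[(-1)·(-2)·(-3)] = -4
L_1(5) = (5)·(3)·(2)/[(1)·(-1)·(-2)] = 15
L_2(5) = (5)·(4)·(2)/[(2)·(1)·(-1)] = -20
L_3(5) = (5)·(4)·(3)/[(3)·(2)·(1)] = 10
Sum: (-4)·(-4) + 5·(15) + 40·(-20) + 119·(10) = 481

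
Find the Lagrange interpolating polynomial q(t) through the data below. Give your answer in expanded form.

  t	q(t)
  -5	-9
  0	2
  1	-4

L_0(t) = t(t - 1) / [30] = (1/30)t^2 - (1/30)t
L_1(t) = (t + 5)(t - 1) / [-5] = -(1/5)t^2 - (4/5)t + 1
L_2(t) = (t + 5)t / [6] = (1/6)t^2 + (5/6)t
q(t) = (-9)·L_0 + 2·L_1 + (-4)·L_2
  (-9)·L_0(t) = -(3/10)t^2 + (3/10)t
  2·L_1(t) = -(2/5)t^2 - (8/5)t + 2
  (-4)·L_2(t) = -(2/3)t^2 - (10/3)t
Adding term by term: -(41/30)t^2 - (139/30)t + 2

q(t) = -(41/30)t^2 - (139/30)t + 2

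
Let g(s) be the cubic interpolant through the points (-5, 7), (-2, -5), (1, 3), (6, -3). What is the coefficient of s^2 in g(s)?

Build the Lagrange basis polynomials:
L_0(s) = (s + 2)(s - 1)(s - 6) / [-198] = -(1/198)s^3 + (5/198)s^2 + (4/99)s - 2/33
L_1(s) = (s + 5)(s - 1)(s - 6) / [72] = (1/72)s^3 - (1/36)s^2 - (29/72)s + 5/12
L_2(s) = (s + 5)(s + 2)(s - 6) / [-90] = -(1/90)s^3 - (1/90)s^2 + (16/45)s + 2/3
L_3(s) = (s + 5)(s + 2)(s - 1) / [440] = (1/440)s^3 + (3/220)s^2 + (3/440)s - 1/44
g(s) = 7·L_0 + (-5)·L_1 + 3·L_2 + (-3)·L_3
Only the coefficient of s^2 is needed; take it from each L_i and combine:
7·(5/198) + (-5)·(-1/36) + 3·(-1/90) + (-3)·(3/220) = 239/990

239/990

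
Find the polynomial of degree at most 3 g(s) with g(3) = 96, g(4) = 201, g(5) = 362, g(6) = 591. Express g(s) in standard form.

Build the Lagrange basis polynomials:
L_0(s) = (s - 4)(s - 5)(s - 6) / [-6] = -(1/6)s^3 + (5/2)s^2 - (37/3)s + 20
L_1(s) = (s - 3)(s - 5)(s - 6) / [2] = (1/2)s^3 - 7s^2 + (63/2)s - 45
L_2(s) = (s - 3)(s - 4)(s - 6) / [-2] = -(1/2)s^3 + (13/2)s^2 - 27s + 36
L_3(s) = (s - 3)(s - 4)(s - 5) / [6] = (1/6)s^3 - 2s^2 + (47/6)s - 10
g(s) = 96·L_0 + 201·L_1 + 362·L_2 + 591·L_3
  96·L_0(s) = -16s^3 + 240s^2 - 1184s + 1920
  201·L_1(s) = (201/2)s^3 - 1407s^2 + (12663/2)s - 9045
  362·L_2(s) = -181s^3 + 2353s^2 - 9774s + 13032
  591·L_3(s) = (197/2)s^3 - 1182s^2 + (9259/2)s - 5910
Adding term by term: 2s^3 + 4s^2 + 3s - 3

g(s) = 2s^3 + 4s^2 + 3s - 3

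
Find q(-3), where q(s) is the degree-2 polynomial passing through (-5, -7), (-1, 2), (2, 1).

Evaluate each Lagrange basis at s = -3:
L_0(-3) = (-2)·(-5)/[(-4)·(-7)] = 5/14
L_1(-3) = (2)·(-5)/[(4)·(-3)] = 5/6
L_2(-3) = (2)·(-2)/[(7)·(3)] = -4/21
Sum: (-7)·(5/14) + 2·(5/6) + 1·(-4/21) = -43/42

-43/42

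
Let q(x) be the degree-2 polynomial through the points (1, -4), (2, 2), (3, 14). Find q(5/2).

L_0(5/2) = (1/2)·(-1/2)/[(-1)·(-2)] = -1/8
L_1(5/2) = (3/2)·(-1/2)/[(1)·(-1)] = 3/4
L_2(5/2) = (3/2)·(1/2)/[(2)·(1)] = 3/8
Sum: (-4)·(-1/8) + 2·(3/4) + 14·(3/8) = 29/4

29/4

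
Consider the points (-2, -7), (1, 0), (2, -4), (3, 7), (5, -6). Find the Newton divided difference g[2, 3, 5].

-35/6

g[2,3] = (7 - (-4)) / (3 - 2) = 11
g[3,5] = (-6 - 7) / (5 - 3) = -13/2
g[2,3,5] = (-13/2 - 11) / (5 - 2) = -35/6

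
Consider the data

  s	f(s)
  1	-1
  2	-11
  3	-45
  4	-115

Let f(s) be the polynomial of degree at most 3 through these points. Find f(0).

Evaluate each Lagrange basis at s = 0:
L_0(0) = (-2)·(-3)·(-4)/[(-1)·(-2)·(-3)] = 4
L_1(0) = (-1)·(-3)·(-4)/[(1)·(-1)·(-2)] = -6
L_2(0) = (-1)·(-2)·(-4)/[(2)·(1)·(-1)] = 4
L_3(0) = (-1)·(-2)·(-3)/[(3)·(2)·(1)] = -1
Sum: (-1)·(4) + (-11)·(-6) + (-45)·(4) + (-115)·(-1) = -3

-3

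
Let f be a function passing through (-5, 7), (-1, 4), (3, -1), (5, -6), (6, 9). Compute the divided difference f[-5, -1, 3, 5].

-7/480

f[-5,-1] = (4 - 7) / (-1 - (-5)) = -3/4
f[-1,3] = (-1 - 4) / (3 - (-1)) = -5/4
f[3,5] = (-6 - (-1)) / (5 - 3) = -5/2
f[-5,-1,3] = (-5/4 - (-3/4)) / (3 - (-5)) = -1/16
f[-1,3,5] = (-5/2 - (-5/4)) / (5 - (-1)) = -5/24
f[-5,-1,3,5] = (-5/24 - (-1/16)) / (5 - (-5)) = -7/480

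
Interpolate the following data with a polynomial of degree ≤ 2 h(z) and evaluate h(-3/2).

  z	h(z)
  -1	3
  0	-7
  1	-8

91/8

L_0(-3/2) = (-3/2)·(-5/2)/[(-1)·(-2)] = 15/8
L_1(-3/2) = (-1/2)·(-5/2)/[(1)·(-1)] = -5/4
L_2(-3/2) = (-1/2)·(-3/2)/[(2)·(1)] = 3/8
Sum: 3·(15/8) + (-7)·(-5/4) + (-8)·(3/8) = 91/8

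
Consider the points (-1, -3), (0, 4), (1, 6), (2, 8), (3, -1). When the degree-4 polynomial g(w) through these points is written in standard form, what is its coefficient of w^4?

-2/3

The leading coefficient equals the top divided difference g[-1,0,1,2,3].
g[-1,0] = (4 - (-3)) / (0 - (-1)) = 7
g[0,1] = (6 - 4) / (1 - 0) = 2
g[1,2] = (8 - 6) / (2 - 1) = 2
g[2,3] = (-1 - 8) / (3 - 2) = -9
g[-1,0,1] = (2 - 7) / (1 - (-1)) = -5/2
g[0,1,2] = (2 - 2) / (2 - 0) = 0
g[1,2,3] = (-9 - 2) / (3 - 1) = -11/2
g[-1,0,1,2] = (0 - (-5/2)) / (2 - (-1)) = 5/6
g[0,1,2,3] = (-11/2 - 0) / (3 - 0) = -11/6
g[-1,0,1,2,3] = (-11/6 - 5/6) / (3 - (-1)) = -2/3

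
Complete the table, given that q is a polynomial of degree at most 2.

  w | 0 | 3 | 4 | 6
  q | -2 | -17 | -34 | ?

The 3 known values determine q uniquely (degree ≤ 2).
Evaluate each Lagrange basis at w = 6:
L_0(6) = (3)·(2)/[(-3)·(-4)] = 1/2
L_1(6) = (6)·(2)/[(3)·(-1)] = -4
L_2(6) = (6)·(3)/[(4)·(1)] = 9/2
Sum: (-2)·(1/2) + (-17)·(-4) + (-34)·(9/2) = -86

-86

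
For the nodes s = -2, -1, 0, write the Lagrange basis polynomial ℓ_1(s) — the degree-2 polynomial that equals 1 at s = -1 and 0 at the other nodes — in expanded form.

ℓ_1(s) = -s^2 - 2s

ℓ_1(s) = (s + 2)s / [(1)·(-1)]
       = (s^2 + 2s) / (-1)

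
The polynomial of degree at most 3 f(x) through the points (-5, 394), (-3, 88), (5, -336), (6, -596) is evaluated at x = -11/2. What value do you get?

4179/8

Evaluate each Lagrange basis at x = -11/2:
L_0(-11/2) = (-5/2)·(-21/2)·(-23/2)/[(-2)·(-10)·(-11)] = 483/352
L_1(-11/2) = (-1/2)·(-21/2)·(-23/2)/[(2)·(-8)·(-9)] = -161/384
L_2(-11/2) = (-1/2)·(-5/2)·(-23/2)/[(10)·(8)·(-1)] = 23/128
L_3(-11/2) = (-1/2)·(-5/2)·(-21/2)/[(11)·(9)·(1)] = -35/264
Sum: 394·(483/352) + 88·(-161/384) + (-336)·(23/128) + (-596)·(-35/264) = 4179/8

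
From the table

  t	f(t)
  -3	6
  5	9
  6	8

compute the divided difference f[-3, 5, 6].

f[-3,5] = (9 - 6) / (5 - (-3)) = 3/8
f[5,6] = (8 - 9) / (6 - 5) = -1
f[-3,5,6] = (-1 - 3/8) / (6 - (-3)) = -11/72

-11/72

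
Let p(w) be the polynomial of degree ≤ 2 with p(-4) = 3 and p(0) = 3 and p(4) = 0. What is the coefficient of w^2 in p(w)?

Build the Lagrange basis polynomials:
L_0(w) = w(w - 4) / [32] = (1/32)w^2 - (1/8)w
L_1(w) = (w + 4)(w - 4) / [-16] = -(1/16)w^2 + 1
L_2(w) = (w + 4)w / [32] = (1/32)w^2 + (1/8)w
p(w) = 3·L_0 + 3·L_1 + 0·L_2
Only the coefficient of w^2 is needed; take it from each L_i and combine:
3·(1/32) + 3·(-1/16) + 0·(1/32) = -3/32

-3/32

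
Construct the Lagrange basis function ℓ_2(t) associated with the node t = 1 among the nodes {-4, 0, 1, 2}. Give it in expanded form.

ℓ_2(t) = -(1/5)t^3 - (2/5)t^2 + (8/5)t

ℓ_2(t) = (t + 4)t(t - 2) / [(5)·(1)·(-1)]
       = (t^3 + 2t^2 - 8t) / (-5)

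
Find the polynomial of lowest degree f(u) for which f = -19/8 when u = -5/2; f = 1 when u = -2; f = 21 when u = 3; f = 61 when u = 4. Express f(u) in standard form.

Build the Lagrange basis polynomials:
L_0(u) = (u + 2)(u - 3)(u - 4) / [-143/8] = -(8/143)u^3 + (40/143)u^2 + (16/143)u - 192/143
L_1(u) = (u + 5/2)(u - 3)(u - 4) / [15] = (1/15)u^3 - (3/10)u^2 - (11/30)u + 2
L_2(u) = (u + 5/2)(u + 2)(u - 4) / [-55/2] = -(2/55)u^3 - (1/55)u^2 + (26/55)u + 8/11
L_3(u) = (u + 5/2)(u + 2)(u - 3) / [39] = (1/39)u^3 + (1/26)u^2 - (17/78)u - 5/13
f(u) = (-19/8)·L_0 + 1·L_1 + 21·L_2 + 61·L_3
  (-19/8)·L_0(u) = (19/143)u^3 - (95/143)u^2 - (38/143)u + 456/143
  1·L_1(u) = (1/15)u^3 - (3/10)u^2 - (11/30)u + 2
  21·L_2(u) = -(42/55)u^3 - (21/55)u^2 + (546/55)u + 168/11
  61·L_3(u) = (61/39)u^3 + (61/26)u^2 - (1037/78)u - 305/13
Adding term by term: u^3 + u^2 - 4u - 3

f(u) = u^3 + u^2 - 4u - 3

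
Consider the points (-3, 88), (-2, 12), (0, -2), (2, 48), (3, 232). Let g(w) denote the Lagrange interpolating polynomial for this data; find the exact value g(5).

1608

Evaluate each Lagrange basis at w = 5:
L_0(5) = (7)·(5)·(3)·(2)/[(-1)·(-3)·(-5)·(-6)] = 7/3
L_1(5) = (8)·(5)·(3)·(2)/[(1)·(-2)·(-4)·(-5)] = -6
L_2(5) = (8)·(7)·(3)·(2)/[(3)·(2)·(-2)·(-3)] = 28/3
L_3(5) = (8)·(7)·(5)·(2)/[(5)·(4)·(2)·(-1)] = -14
L_4(5) = (8)·(7)·(5)·(3)/[(6)·(5)·(3)·(1)] = 28/3
Sum: 88·(7/3) + 12·(-6) + (-2)·(28/3) + 48·(-14) + 232·(28/3) = 1608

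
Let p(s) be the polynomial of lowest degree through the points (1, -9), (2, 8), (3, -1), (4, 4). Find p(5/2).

Using Newton's divided-difference form:
p[1,2] = (8 - (-9)) / (2 - 1) = 17
p[2,3] = (-1 - 8) / (3 - 2) = -9
p[3,4] = (4 - (-1)) / (4 - 3) = 5
p[1,2,3] = (-9 - 17) / (3 - 1) = -13
p[2,3,4] = (5 - (-9)) / (4 - 2) = 7
p[1,2,3,4] = (7 - (-13)) / (4 - 1) = 20/3
p(5/2) = -9 + 17·(3/2) + (-13)·(3/2)·(1/2) + (20/3)·(3/2)·(1/2)·(-1/2) = 17/4

17/4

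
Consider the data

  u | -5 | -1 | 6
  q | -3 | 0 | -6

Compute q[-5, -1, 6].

q[-5,-1] = (0 - (-3)) / (-1 - (-5)) = 3/4
q[-1,6] = (-6 - 0) / (6 - (-1)) = -6/7
q[-5,-1,6] = (-6/7 - 3/4) / (6 - (-5)) = -45/308

-45/308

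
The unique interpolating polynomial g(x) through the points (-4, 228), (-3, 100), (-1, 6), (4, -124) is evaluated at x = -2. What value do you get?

32

L_0(-2) = (1)·(-1)·(-6)/[(-1)·(-3)·(-8)] = -1/4
L_1(-2) = (2)·(-1)·(-6)/[(1)·(-2)·(-7)] = 6/7
L_2(-2) = (2)·(1)·(-6)/[(3)·(2)·(-5)] = 2/5
L_3(-2) = (2)·(1)·(-1)/[(8)·(7)·(5)] = -1/140
Sum: 228·(-1/4) + 100·(6/7) + 6·(2/5) + (-124)·(-1/140) = 32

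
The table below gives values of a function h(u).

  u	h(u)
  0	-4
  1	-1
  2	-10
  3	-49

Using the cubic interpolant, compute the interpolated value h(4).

Using Newton's divided-difference form:
h[0,1] = (-1 - (-4)) / (1 - 0) = 3
h[1,2] = (-10 - (-1)) / (2 - 1) = -9
h[2,3] = (-49 - (-10)) / (3 - 2) = -39
h[0,1,2] = (-9 - 3) / (2 - 0) = -6
h[1,2,3] = (-39 - (-9)) / (3 - 1) = -15
h[0,1,2,3] = (-15 - (-6)) / (3 - 0) = -3
h(4) = -4 + 3·(4) + (-6)·(4)·(3) + (-3)·(4)·(3)·(2) = -136

-136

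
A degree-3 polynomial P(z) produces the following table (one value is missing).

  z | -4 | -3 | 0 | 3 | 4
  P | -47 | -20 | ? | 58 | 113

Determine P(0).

1

The 4 known values determine P uniquely (degree ≤ 3).
Evaluate each Lagrange basis at z = 0:
L_0(0) = (3)·(-3)·(-4)/[(-1)·(-7)·(-8)] = -9/14
L_1(0) = (4)·(-3)·(-4)/[(1)·(-6)·(-7)] = 8/7
L_2(0) = (4)·(3)·(-4)/[(7)·(6)·(-1)] = 8/7
L_3(0) = (4)·(3)·(-3)/[(8)·(7)·(1)] = -9/14
Sum: (-47)·(-9/14) + (-20)·(8/7) + 58·(8/7) + 113·(-9/14) = 1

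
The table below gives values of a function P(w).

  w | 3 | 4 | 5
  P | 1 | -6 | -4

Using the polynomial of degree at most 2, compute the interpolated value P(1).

42

L_0(1) = (-3)·(-4)/[(-1)·(-2)] = 6
L_1(1) = (-2)·(-4)/[(1)·(-1)] = -8
L_2(1) = (-2)·(-3)/[(2)·(1)] = 3
Sum: 1·(6) + (-6)·(-8) + (-4)·(3) = 42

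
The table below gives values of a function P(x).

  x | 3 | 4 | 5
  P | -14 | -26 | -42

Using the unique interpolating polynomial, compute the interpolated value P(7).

-86

Using Newton's divided-difference form:
P[3,4] = (-26 - (-14)) / (4 - 3) = -12
P[4,5] = (-42 - (-26)) / (5 - 4) = -16
P[3,4,5] = (-16 - (-12)) / (5 - 3) = -2
P(7) = -14 + (-12)·(4) + (-2)·(4)·(3) = -86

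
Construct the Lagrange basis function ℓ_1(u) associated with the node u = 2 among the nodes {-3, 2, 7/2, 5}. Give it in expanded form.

ℓ_1(u) = (2/45)u^3 - (11/45)u^2 - (16/45)u + 7/3

ℓ_1(u) = (u + 3)(u - 7/2)(u - 5) / [(5)·(-3/2)·(-3)]
       = (u^3 - (11/2)u^2 - 8u + 105/2) / (45/2)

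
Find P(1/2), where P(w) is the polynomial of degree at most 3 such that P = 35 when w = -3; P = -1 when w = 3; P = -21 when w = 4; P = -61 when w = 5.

Evaluate each Lagrange basis at w = 1/2:
L_0(1/2) = (-5/2)·(-7/2)·(-9/2)/[(-6)·(-7)·(-8)] = 15/128
L_1(1/2) = (7/2)·(-7/2)·(-9/2)/[(6)·(-1)·(-2)] = 147/32
L_2(1/2) = (7/2)·(-5/2)·(-9/2)/[(7)·(1)·(-1)] = -45/8
L_3(1/2) = (7/2)·(-5/2)·(-7/2)/[(8)·(2)·(1)] = 245/128
Sum: 35·(15/128) + (-1)·(147/32) + (-21)·(-45/8) + (-61)·(245/128) = 7/8

7/8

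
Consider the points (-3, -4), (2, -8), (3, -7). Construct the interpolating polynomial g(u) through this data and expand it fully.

g(u) = (3/10)u^2 - (1/2)u - 41/5

L_0(u) = (u - 2)(u - 3) / [30] = (1/30)u^2 - (1/6)u + 1/5
L_1(u) = (u + 3)(u - 3) / [-5] = -(1/5)u^2 + 9/5
L_2(u) = (u + 3)(u - 2) / [6] = (1/6)u^2 + (1/6)u - 1
g(u) = (-4)·L_0 + (-8)·L_1 + (-7)·L_2
  (-4)·L_0(u) = -(2/15)u^2 + (2/3)u - 4/5
  (-8)·L_1(u) = (8/5)u^2 - 72/5
  (-7)·L_2(u) = -(7/6)u^2 - (7/6)u + 7
Adding term by term: (3/10)u^2 - (1/2)u - 41/5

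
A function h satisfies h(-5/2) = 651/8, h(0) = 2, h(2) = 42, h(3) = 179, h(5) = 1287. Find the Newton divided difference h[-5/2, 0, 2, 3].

5

h[-5/2,0] = (2 - 651/8) / (0 - (-5/2)) = -127/4
h[0,2] = (42 - 2) / (2 - 0) = 20
h[2,3] = (179 - 42) / (3 - 2) = 137
h[-5/2,0,2] = (20 - (-127/4)) / (2 - (-5/2)) = 23/2
h[0,2,3] = (137 - 20) / (3 - 0) = 39
h[-5/2,0,2,3] = (39 - 23/2) / (3 - (-5/2)) = 5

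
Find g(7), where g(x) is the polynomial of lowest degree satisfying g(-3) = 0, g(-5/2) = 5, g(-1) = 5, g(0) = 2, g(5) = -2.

-5209/45

L_0(7) = (19/2)·(8)·(7)·(2)/[(-1/2)·(-2)·(-3)·(-8)] = 133/3
L_1(7) = (10)·(8)·(7)·(2)/[(1/2)·(-3/2)·(-5/2)·(-15/2)] = -3584/45
L_2(7) = (10)·(19/2)·(7)·(2)/[(2)·(3/2)·(-1)·(-6)] = 665/9
L_3(7) = (10)·(19/2)·(8)·(2)/[(3)·(5/2)·(1)·(-5)] = -608/15
L_4(7) = (10)·(19/2)·(8)·(7)/[(8)·(15/2)·(6)·(5)] = 133/45
Sum: 0 + 5·(-3584/45) + 5·(665/9) + 2·(-608/15) + (-2)·(133/45) = -5209/45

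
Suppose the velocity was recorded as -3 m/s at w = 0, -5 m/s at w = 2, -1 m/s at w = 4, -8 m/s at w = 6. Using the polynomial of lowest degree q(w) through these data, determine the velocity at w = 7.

Using Newton's divided-difference form:
q[0,2] = (-5 - (-3)) / (2 - 0) = -1
q[2,4] = (-1 - (-5)) / (4 - 2) = 2
q[4,6] = (-8 - (-1)) / (6 - 4) = -7/2
q[0,2,4] = (2 - (-1)) / (4 - 0) = 3/4
q[2,4,6] = (-7/2 - 2) / (6 - 2) = -11/8
q[0,2,4,6] = (-11/8 - 3/4) / (6 - 0) = -17/48
q(7) = -3 + (-1)·(7) + (3/4)·(7)·(5) + (-17/48)·(7)·(5)·(3) = -335/16

-335/16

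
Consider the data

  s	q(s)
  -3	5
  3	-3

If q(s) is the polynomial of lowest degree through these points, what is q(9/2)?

-5

Evaluate each Lagrange basis at s = 9/2:
L_0(9/2) = (3/2)/[(-6)] = -1/4
L_1(9/2) = (15/2)/[(6)] = 5/4
Sum: 5·(-1/4) + (-3)·(5/4) = -5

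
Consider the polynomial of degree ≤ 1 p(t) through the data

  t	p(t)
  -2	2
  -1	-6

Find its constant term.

-14

Build the Lagrange basis polynomials:
L_0(t) = (t + 1) / [-1] = -t - 1
L_1(t) = (t + 2) / [1] = t + 2
p(t) = 2·L_0 + (-6)·L_1
Only the constant term is needed; take it from each L_i and combine:
2·(-1) + (-6)·(2) = -14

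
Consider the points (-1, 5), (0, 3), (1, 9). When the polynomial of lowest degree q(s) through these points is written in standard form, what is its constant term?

Build the Lagrange basis polynomials:
L_0(s) = s(s - 1) / [2] = (1/2)s^2 - (1/2)s
L_1(s) = (s + 1)(s - 1) / [-1] = -s^2 + 1
L_2(s) = (s + 1)s / [2] = (1/2)s^2 + (1/2)s
q(s) = 5·L_0 + 3·L_1 + 9·L_2
Only the constant term is needed; take it from each L_i and combine:
5·(0) + 3·(1) + 9·(0) = 3

3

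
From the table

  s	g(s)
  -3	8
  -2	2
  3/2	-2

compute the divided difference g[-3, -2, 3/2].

68/63

g[-3,-2] = (2 - 8) / (-2 - (-3)) = -6
g[-2,3/2] = (-2 - 2) / (3/2 - (-2)) = -8/7
g[-3,-2,3/2] = (-8/7 - (-6)) / (3/2 - (-3)) = 68/63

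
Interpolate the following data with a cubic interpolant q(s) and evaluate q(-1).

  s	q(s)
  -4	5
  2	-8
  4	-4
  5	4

L_0(-1) = (-3)·(-5)·(-6)/[(-6)·(-8)·(-9)] = 5/24
L_1(-1) = (3)·(-5)·(-6)/[(6)·(-2)·(-3)] = 5/2
L_2(-1) = (3)·(-3)·(-6)/[(8)·(2)·(-1)] = -27/8
L_3(-1) = (3)·(-3)·(-5)/[(9)·(3)·(1)] = 5/3
Sum: 5·(5/24) + (-8)·(5/2) + (-4)·(-27/8) + 4·(5/3) = 29/24

29/24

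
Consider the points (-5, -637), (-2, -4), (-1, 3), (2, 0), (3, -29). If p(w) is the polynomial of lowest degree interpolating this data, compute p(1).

-1

Using Newton's divided-difference form:
p[-5,-2] = (-4 - (-637)) / (-2 - (-5)) = 211
p[-2,-1] = (3 - (-4)) / (-1 - (-2)) = 7
p[-1,2] = (0 - 3) / (2 - (-1)) = -1
p[2,3] = (-29 - 0) / (3 - 2) = -29
p[-5,-2,-1] = (7 - 211) / (-1 - (-5)) = -51
p[-2,-1,2] = (-1 - 7) / (2 - (-2)) = -2
p[-1,2,3] = (-29 - (-1)) / (3 - (-1)) = -7
p[-5,-2,-1,2] = (-2 - (-51)) / (2 - (-5)) = 7
p[-2,-1,2,3] = (-7 - (-2)) / (3 - (-2)) = -1
p[-5,-2,-1,2,3] = (-1 - 7) / (3 - (-5)) = -1
p(1) = -637 + 211·(6) + (-51)·(6)·(3) + 7·(6)·(3)·(2) + (-1)·(6)·(3)·(2)·(-1) = -1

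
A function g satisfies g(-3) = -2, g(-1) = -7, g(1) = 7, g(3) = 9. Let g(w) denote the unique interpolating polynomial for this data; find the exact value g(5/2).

1449/128

L_0(5/2) = (7/2)·(3/2)·(-1/2)/[(-2)·(-4)·(-6)] = 7/128
L_1(5/2) = (11/2)·(3/2)·(-1/2)/[(2)·(-2)·(-4)] = -33/128
L_2(5/2) = (11/2)·(7/2)·(-1/2)/[(4)·(2)·(-2)] = 77/128
L_3(5/2) = (11/2)·(7/2)·(3/2)/[(6)·(4)·(2)] = 77/128
Sum: (-2)·(7/128) + (-7)·(-33/128) + 7·(77/128) + 9·(77/128) = 1449/128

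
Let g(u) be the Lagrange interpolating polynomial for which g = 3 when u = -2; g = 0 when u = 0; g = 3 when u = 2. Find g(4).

12

Evaluate each Lagrange basis at u = 4:
L_0(4) = (4)·(2)/[(-2)·(-4)] = 1
L_1(4) = (6)·(2)/[(2)·(-2)] = -3
L_2(4) = (6)·(4)/[(4)·(2)] = 3
Sum: 3·(1) + 0 + 3·(3) = 12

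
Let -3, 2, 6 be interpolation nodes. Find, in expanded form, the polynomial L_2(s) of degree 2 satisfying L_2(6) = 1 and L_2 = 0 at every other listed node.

L_2(s) = (s + 3)(s - 2) / [(9)·(4)]
       = (s^2 + s - 6) / (36)

L_2(s) = (1/36)s^2 + (1/36)s - 1/6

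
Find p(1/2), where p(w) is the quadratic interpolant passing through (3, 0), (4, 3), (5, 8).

5/4

L_0(1/2) = (-7/2)·(-9/2)/[(-1)·(-2)] = 63/8
L_1(1/2) = (-5/2)·(-9/2)/[(1)·(-1)] = -45/4
L_2(1/2) = (-5/2)·(-7/2)/[(2)·(1)] = 35/8
Sum: 0 + 3·(-45/4) + 8·(35/8) = 5/4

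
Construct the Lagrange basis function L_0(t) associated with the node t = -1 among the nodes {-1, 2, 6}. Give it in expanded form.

L_0(t) = (t - 2)(t - 6) / [(-3)·(-7)]
       = (t^2 - 8t + 12) / (21)

L_0(t) = (1/21)t^2 - (8/21)t + 4/7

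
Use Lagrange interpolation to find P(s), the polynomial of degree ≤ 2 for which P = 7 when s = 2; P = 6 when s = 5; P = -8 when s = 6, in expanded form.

Build the Lagrange basis polynomials:
L_0(s) = (s - 5)(s - 6) / [12] = (1/12)s^2 - (11/12)s + 5/2
L_1(s) = (s - 2)(s - 6) / [-3] = -(1/3)s^2 + (8/3)s - 4
L_2(s) = (s - 2)(s - 5) / [4] = (1/4)s^2 - (7/4)s + 5/2
P(s) = 7·L_0 + 6·L_1 + (-8)·L_2
  7·L_0(s) = (7/12)s^2 - (77/12)s + 35/2
  6·L_1(s) = -2s^2 + 16s - 24
  (-8)·L_2(s) = -2s^2 + 14s - 20
Adding term by term: -(41/12)s^2 + (283/12)s - 53/2

P(s) = -(41/12)s^2 + (283/12)s - 53/2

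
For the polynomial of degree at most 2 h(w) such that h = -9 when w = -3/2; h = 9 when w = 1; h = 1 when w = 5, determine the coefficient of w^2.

-92/65

The leading coefficient equals the top divided difference h[-3/2,1,5].
h[-3/2,1] = (9 - (-9)) / (1 - (-3/2)) = 36/5
h[1,5] = (1 - 9) / (5 - 1) = -2
h[-3/2,1,5] = (-2 - 36/5) / (5 - (-3/2)) = -92/65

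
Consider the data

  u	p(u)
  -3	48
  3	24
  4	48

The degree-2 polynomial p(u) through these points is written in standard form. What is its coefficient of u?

-4

Build the Lagrange basis polynomials:
L_0(u) = (u - 3)(u - 4) / [42] = (1/42)u^2 - (1/6)u + 2/7
L_1(u) = (u + 3)(u - 4) / [-6] = -(1/6)u^2 + (1/6)u + 2
L_2(u) = (u + 3)(u - 3) / [7] = (1/7)u^2 - 9/7
p(u) = 48·L_0 + 24·L_1 + 48·L_2
Only the coefficient of u is needed; take it from each L_i and combine:
48·(-1/6) + 24·(1/6) + 48·(0) = -4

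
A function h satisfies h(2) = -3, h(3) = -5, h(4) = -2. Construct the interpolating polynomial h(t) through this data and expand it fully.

Build the Lagrange basis polynomials:
L_0(t) = (t - 3)(t - 4) / [2] = (1/2)t^2 - (7/2)t + 6
L_1(t) = (t - 2)(t - 4) / [-1] = -t^2 + 6t - 8
L_2(t) = (t - 2)(t - 3) / [2] = (1/2)t^2 - (5/2)t + 3
h(t) = (-3)·L_0 + (-5)·L_1 + (-2)·L_2
  (-3)·L_0(t) = -(3/2)t^2 + (21/2)t - 18
  (-5)·L_1(t) = 5t^2 - 30t + 40
  (-2)·L_2(t) = -t^2 + 5t - 6
Adding term by term: (5/2)t^2 - (29/2)t + 16

h(t) = (5/2)t^2 - (29/2)t + 16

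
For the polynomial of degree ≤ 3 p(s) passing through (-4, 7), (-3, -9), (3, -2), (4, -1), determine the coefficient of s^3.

-13/42

The leading coefficient equals the top divided difference p[-4,-3,3,4].
p[-4,-3] = (-9 - 7) / (-3 - (-4)) = -16
p[-3,3] = (-2 - (-9)) / (3 - (-3)) = 7/6
p[3,4] = (-1 - (-2)) / (4 - 3) = 1
p[-4,-3,3] = (7/6 - (-16)) / (3 - (-4)) = 103/42
p[-3,3,4] = (1 - 7/6) / (4 - (-3)) = -1/42
p[-4,-3,3,4] = (-1/42 - 103/42) / (4 - (-4)) = -13/42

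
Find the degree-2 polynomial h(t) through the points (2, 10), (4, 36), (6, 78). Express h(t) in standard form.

L_0(t) = (t - 4)(t - 6) / [8] = (1/8)t^2 - (5/4)t + 3
L_1(t) = (t - 2)(t - 6) / [-4] = -(1/4)t^2 + 2t - 3
L_2(t) = (t - 2)(t - 4) / [8] = (1/8)t^2 - (3/4)t + 1
h(t) = 10·L_0 + 36·L_1 + 78·L_2
  10·L_0(t) = (5/4)t^2 - (25/2)t + 30
  36·L_1(t) = -9t^2 + 72t - 108
  78·L_2(t) = (39/4)t^2 - (117/2)t + 78
Adding term by term: 2t^2 + t

h(t) = 2t^2 + t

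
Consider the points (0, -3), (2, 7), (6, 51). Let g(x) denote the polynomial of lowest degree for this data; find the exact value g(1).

Evaluate each Lagrange basis at x = 1:
L_0(1) = (-1)·(-5)/[(-2)·(-6)] = 5/12
L_1(1) = (1)·(-5)/[(2)·(-4)] = 5/8
L_2(1) = (1)·(-1)/[(6)·(4)] = -1/24
Sum: (-3)·(5/12) + 7·(5/8) + 51·(-1/24) = 1

1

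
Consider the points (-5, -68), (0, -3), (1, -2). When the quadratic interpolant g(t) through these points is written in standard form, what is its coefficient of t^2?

-2

The leading coefficient equals the top divided difference g[-5,0,1].
g[-5,0] = (-3 - (-68)) / (0 - (-5)) = 13
g[0,1] = (-2 - (-3)) / (1 - 0) = 1
g[-5,0,1] = (1 - 13) / (1 - (-5)) = -2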